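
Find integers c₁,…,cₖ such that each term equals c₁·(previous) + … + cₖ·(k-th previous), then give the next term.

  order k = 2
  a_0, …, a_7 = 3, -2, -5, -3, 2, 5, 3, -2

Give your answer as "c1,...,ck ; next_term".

  a_2 = 1·-2 + -1·3 = -5
  a_3 = 1·-5 + -1·-2 = -3
  a_4 = 1·-3 + -1·-5 = 2
  a_5 = 1·2 + -1·-3 = 5
  a_6 = 1·5 + -1·2 = 3
  a_7 = 1·3 + -1·5 = -2
  a_8 = 1·-2 + -1·3 = -5

1,-1 ; -5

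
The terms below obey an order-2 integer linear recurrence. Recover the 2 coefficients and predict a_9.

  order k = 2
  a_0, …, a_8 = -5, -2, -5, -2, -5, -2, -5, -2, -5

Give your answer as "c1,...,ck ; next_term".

  a_2 = 0·-2 + 1·-5 = -5
  a_3 = 0·-5 + 1·-2 = -2
  a_4 = 0·-2 + 1·-5 = -5
  a_5 = 0·-5 + 1·-2 = -2
  a_6 = 0·-2 + 1·-5 = -5
  a_7 = 0·-5 + 1·-2 = -2
  a_8 = 0·-2 + 1·-5 = -5
  a_9 = 0·-5 + 1·-2 = -2

0,1 ; -2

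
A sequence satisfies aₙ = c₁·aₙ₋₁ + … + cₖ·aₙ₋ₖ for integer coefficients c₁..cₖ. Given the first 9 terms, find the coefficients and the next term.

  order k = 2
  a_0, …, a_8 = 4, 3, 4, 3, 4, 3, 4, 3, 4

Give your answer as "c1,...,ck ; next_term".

0,1 ; 3

  a_2 = 0·3 + 1·4 = 4
  a_3 = 0·4 + 1·3 = 3
  a_4 = 0·3 + 1·4 = 4
  a_5 = 0·4 + 1·3 = 3
  a_6 = 0·3 + 1·4 = 4
  a_7 = 0·4 + 1·3 = 3
  a_8 = 0·3 + 1·4 = 4
  a_9 = 0·4 + 1·3 = 3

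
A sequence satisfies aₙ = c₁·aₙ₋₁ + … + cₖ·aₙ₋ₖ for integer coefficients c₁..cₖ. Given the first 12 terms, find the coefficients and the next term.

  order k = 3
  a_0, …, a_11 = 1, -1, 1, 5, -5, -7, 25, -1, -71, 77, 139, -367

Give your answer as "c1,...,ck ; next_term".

  a_3 = 0·1 + -2·-1 + 3·1 = 5
  a_4 = 0·5 + -2·1 + 3·-1 = -5
  a_5 = 0·-5 + -2·5 + 3·1 = -7
  a_6 = 0·-7 + -2·-5 + 3·5 = 25
  a_7 = 0·25 + -2·-7 + 3·-5 = -1
  a_8 = 0·-1 + -2·25 + 3·-7 = -71
  a_9 = 0·-71 + -2·-1 + 3·25 = 77
  a_10 = 0·77 + -2·-71 + 3·-1 = 139
  a_11 = 0·139 + -2·77 + 3·-71 = -367
  a_12 = 0·-367 + -2·139 + 3·77 = -47

0,-2,3 ; -47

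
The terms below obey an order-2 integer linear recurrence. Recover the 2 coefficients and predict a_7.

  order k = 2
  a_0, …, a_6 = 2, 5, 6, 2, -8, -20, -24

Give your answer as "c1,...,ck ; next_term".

  a_2 = 2·5 + -2·2 = 6
  a_3 = 2·6 + -2·5 = 2
  a_4 = 2·2 + -2·6 = -8
  a_5 = 2·-8 + -2·2 = -20
  a_6 = 2·-20 + -2·-8 = -24
  a_7 = 2·-24 + -2·-20 = -8

2,-2 ; -8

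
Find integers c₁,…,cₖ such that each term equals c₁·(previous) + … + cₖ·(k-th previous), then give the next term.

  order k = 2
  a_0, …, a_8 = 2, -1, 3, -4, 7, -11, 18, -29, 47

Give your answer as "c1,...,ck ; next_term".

  a_2 = -1·-1 + 1·2 = 3
  a_3 = -1·3 + 1·-1 = -4
  a_4 = -1·-4 + 1·3 = 7
  a_5 = -1·7 + 1·-4 = -11
  a_6 = -1·-11 + 1·7 = 18
  a_7 = -1·18 + 1·-11 = -29
  a_8 = -1·-29 + 1·18 = 47
  a_9 = -1·47 + 1·-29 = -76

-1,1 ; -76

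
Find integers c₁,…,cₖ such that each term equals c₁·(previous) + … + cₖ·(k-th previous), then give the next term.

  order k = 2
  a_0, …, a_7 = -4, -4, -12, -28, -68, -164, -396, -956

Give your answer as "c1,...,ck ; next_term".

  a_2 = 2·-4 + 1·-4 = -12
  a_3 = 2·-12 + 1·-4 = -28
  a_4 = 2·-28 + 1·-12 = -68
  a_5 = 2·-68 + 1·-28 = -164
  a_6 = 2·-164 + 1·-68 = -396
  a_7 = 2·-396 + 1·-164 = -956
  a_8 = 2·-956 + 1·-396 = -2308

2,1 ; -2308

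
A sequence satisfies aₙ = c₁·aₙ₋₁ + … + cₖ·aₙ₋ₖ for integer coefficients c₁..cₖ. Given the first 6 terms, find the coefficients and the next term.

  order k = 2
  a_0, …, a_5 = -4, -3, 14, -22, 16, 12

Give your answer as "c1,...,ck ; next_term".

-2,-2 ; -56

  a_2 = -2·-3 + -2·-4 = 14
  a_3 = -2·14 + -2·-3 = -22
  a_4 = -2·-22 + -2·14 = 16
  a_5 = -2·16 + -2·-22 = 12
  a_6 = -2·12 + -2·16 = -56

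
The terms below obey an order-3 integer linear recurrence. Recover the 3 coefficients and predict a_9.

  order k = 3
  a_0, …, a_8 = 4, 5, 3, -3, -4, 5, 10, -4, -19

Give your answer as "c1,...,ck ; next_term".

1,-2,1 ; -1

  a_3 = 1·3 + -2·5 + 1·4 = -3
  a_4 = 1·-3 + -2·3 + 1·5 = -4
  a_5 = 1·-4 + -2·-3 + 1·3 = 5
  a_6 = 1·5 + -2·-4 + 1·-3 = 10
  a_7 = 1·10 + -2·5 + 1·-4 = -4
  a_8 = 1·-4 + -2·10 + 1·5 = -19
  a_9 = 1·-19 + -2·-4 + 1·10 = -1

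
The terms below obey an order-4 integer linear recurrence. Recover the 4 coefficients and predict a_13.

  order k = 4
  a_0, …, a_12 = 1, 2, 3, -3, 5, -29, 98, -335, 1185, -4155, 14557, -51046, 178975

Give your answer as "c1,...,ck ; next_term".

-3,1,-3,-1 ; -627487

  a_4 = -3·-3 + 1·3 + -3·2 + -1·1 = 5
  a_5 = -3·5 + 1·-3 + -3·3 + -1·2 = -29
  a_6 = -3·-29 + 1·5 + -3·-3 + -1·3 = 98
  a_7 = -3·98 + 1·-29 + -3·5 + -1·-3 = -335
  a_8 = -3·-335 + 1·98 + -3·-29 + -1·5 = 1185
  a_9 = -3·1185 + 1·-335 + -3·98 + -1·-29 = -4155
  a_10 = -3·-4155 + 1·1185 + -3·-335 + -1·98 = 14557
  a_11 = -3·14557 + 1·-4155 + -3·1185 + -1·-335 = -51046
  a_12 = -3·-51046 + 1·14557 + -3·-4155 + -1·1185 = 178975
  a_13 = -3·178975 + 1·-51046 + -3·14557 + -1·-4155 = -627487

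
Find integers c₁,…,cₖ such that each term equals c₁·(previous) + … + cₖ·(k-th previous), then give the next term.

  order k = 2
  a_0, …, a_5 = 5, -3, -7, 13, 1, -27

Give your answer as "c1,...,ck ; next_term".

  a_2 = -1·-3 + -2·5 = -7
  a_3 = -1·-7 + -2·-3 = 13
  a_4 = -1·13 + -2·-7 = 1
  a_5 = -1·1 + -2·13 = -27
  a_6 = -1·-27 + -2·1 = 25

-1,-2 ; 25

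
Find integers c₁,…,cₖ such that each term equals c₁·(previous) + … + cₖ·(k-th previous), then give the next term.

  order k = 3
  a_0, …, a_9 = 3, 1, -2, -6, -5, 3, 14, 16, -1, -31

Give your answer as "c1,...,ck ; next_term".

1,-1,-1 ; -46

  a_3 = 1·-2 + -1·1 + -1·3 = -6
  a_4 = 1·-6 + -1·-2 + -1·1 = -5
  a_5 = 1·-5 + -1·-6 + -1·-2 = 3
  a_6 = 1·3 + -1·-5 + -1·-6 = 14
  a_7 = 1·14 + -1·3 + -1·-5 = 16
  a_8 = 1·16 + -1·14 + -1·3 = -1
  a_9 = 1·-1 + -1·16 + -1·14 = -31
  a_10 = 1·-31 + -1·-1 + -1·16 = -46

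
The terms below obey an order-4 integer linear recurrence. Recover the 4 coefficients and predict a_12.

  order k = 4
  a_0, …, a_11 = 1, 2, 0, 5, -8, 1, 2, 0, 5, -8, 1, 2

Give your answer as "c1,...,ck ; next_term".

-1,-1,-1,-1 ; 0

  a_4 = -1·5 + -1·0 + -1·2 + -1·1 = -8
  a_5 = -1·-8 + -1·5 + -1·0 + -1·2 = 1
  a_6 = -1·1 + -1·-8 + -1·5 + -1·0 = 2
  a_7 = -1·2 + -1·1 + -1·-8 + -1·5 = 0
  a_8 = -1·0 + -1·2 + -1·1 + -1·-8 = 5
  a_9 = -1·5 + -1·0 + -1·2 + -1·1 = -8
  a_10 = -1·-8 + -1·5 + -1·0 + -1·2 = 1
  a_11 = -1·1 + -1·-8 + -1·5 + -1·0 = 2
  a_12 = -1·2 + -1·1 + -1·-8 + -1·5 = 0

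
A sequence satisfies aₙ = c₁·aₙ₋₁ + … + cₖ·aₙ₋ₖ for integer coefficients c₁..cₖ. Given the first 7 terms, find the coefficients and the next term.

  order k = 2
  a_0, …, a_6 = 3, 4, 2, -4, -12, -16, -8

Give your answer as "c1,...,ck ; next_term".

2,-2 ; 16

  a_2 = 2·4 + -2·3 = 2
  a_3 = 2·2 + -2·4 = -4
  a_4 = 2·-4 + -2·2 = -12
  a_5 = 2·-12 + -2·-4 = -16
  a_6 = 2·-16 + -2·-12 = -8
  a_7 = 2·-8 + -2·-16 = 16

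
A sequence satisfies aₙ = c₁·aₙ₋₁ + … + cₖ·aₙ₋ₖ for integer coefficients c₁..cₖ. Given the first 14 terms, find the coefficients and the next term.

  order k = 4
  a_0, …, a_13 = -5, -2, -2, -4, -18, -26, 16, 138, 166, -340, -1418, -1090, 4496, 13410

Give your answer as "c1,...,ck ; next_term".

  a_4 = 2·-4 + -4·-2 + -1·-2 + 4·-5 = -18
  a_5 = 2·-18 + -4·-4 + -1·-2 + 4·-2 = -26
  a_6 = 2·-26 + -4·-18 + -1·-4 + 4·-2 = 16
  a_7 = 2·16 + -4·-26 + -1·-18 + 4·-4 = 138
  a_8 = 2·138 + -4·16 + -1·-26 + 4·-18 = 166
  a_9 = 2·166 + -4·138 + -1·16 + 4·-26 = -340
  a_10 = 2·-340 + -4·166 + -1·138 + 4·16 = -1418
  a_11 = 2·-1418 + -4·-340 + -1·166 + 4·138 = -1090
  a_12 = 2·-1090 + -4·-1418 + -1·-340 + 4·166 = 4496
  a_13 = 2·4496 + -4·-1090 + -1·-1418 + 4·-340 = 13410
  a_14 = 2·13410 + -4·4496 + -1·-1090 + 4·-1418 = 4254

2,-4,-1,4 ; 4254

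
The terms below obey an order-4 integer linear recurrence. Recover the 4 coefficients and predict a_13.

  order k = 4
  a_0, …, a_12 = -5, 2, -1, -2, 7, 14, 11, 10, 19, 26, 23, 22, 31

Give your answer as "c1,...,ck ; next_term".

  a_4 = 2·-2 + -2·-1 + 2·2 + -1·-5 = 7
  a_5 = 2·7 + -2·-2 + 2·-1 + -1·2 = 14
  a_6 = 2·14 + -2·7 + 2·-2 + -1·-1 = 11
  a_7 = 2·11 + -2·14 + 2·7 + -1·-2 = 10
  a_8 = 2·10 + -2·11 + 2·14 + -1·7 = 19
  a_9 = 2·19 + -2·10 + 2·11 + -1·14 = 26
  a_10 = 2·26 + -2·19 + 2·10 + -1·11 = 23
  a_11 = 2·23 + -2·26 + 2·19 + -1·10 = 22
  a_12 = 2·22 + -2·23 + 2·26 + -1·19 = 31
  a_13 = 2·31 + -2·22 + 2·23 + -1·26 = 38

2,-2,2,-1 ; 38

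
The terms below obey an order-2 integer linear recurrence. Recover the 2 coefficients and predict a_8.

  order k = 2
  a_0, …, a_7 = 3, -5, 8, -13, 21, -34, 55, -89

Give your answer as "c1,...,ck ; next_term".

  a_2 = -1·-5 + 1·3 = 8
  a_3 = -1·8 + 1·-5 = -13
  a_4 = -1·-13 + 1·8 = 21
  a_5 = -1·21 + 1·-13 = -34
  a_6 = -1·-34 + 1·21 = 55
  a_7 = -1·55 + 1·-34 = -89
  a_8 = -1·-89 + 1·55 = 144

-1,1 ; 144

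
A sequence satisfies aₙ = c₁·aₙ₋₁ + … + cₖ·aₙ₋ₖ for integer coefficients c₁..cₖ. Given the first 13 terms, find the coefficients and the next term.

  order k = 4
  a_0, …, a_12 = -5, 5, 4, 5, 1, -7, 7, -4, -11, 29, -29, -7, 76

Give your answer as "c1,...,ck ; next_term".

-1,-1,1,-1 ; -127

  a_4 = -1·5 + -1·4 + 1·5 + -1·-5 = 1
  a_5 = -1·1 + -1·5 + 1·4 + -1·5 = -7
  a_6 = -1·-7 + -1·1 + 1·5 + -1·4 = 7
  a_7 = -1·7 + -1·-7 + 1·1 + -1·5 = -4
  a_8 = -1·-4 + -1·7 + 1·-7 + -1·1 = -11
  a_9 = -1·-11 + -1·-4 + 1·7 + -1·-7 = 29
  a_10 = -1·29 + -1·-11 + 1·-4 + -1·7 = -29
  a_11 = -1·-29 + -1·29 + 1·-11 + -1·-4 = -7
  a_12 = -1·-7 + -1·-29 + 1·29 + -1·-11 = 76
  a_13 = -1·76 + -1·-7 + 1·-29 + -1·29 = -127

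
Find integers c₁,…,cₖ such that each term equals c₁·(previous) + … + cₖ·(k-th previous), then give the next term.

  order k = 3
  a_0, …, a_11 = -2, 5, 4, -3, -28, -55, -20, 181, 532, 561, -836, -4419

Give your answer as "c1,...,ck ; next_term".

  a_3 = 2·4 + -3·5 + -2·-2 = -3
  a_4 = 2·-3 + -3·4 + -2·5 = -28
  a_5 = 2·-28 + -3·-3 + -2·4 = -55
  a_6 = 2·-55 + -3·-28 + -2·-3 = -20
  a_7 = 2·-20 + -3·-55 + -2·-28 = 181
  a_8 = 2·181 + -3·-20 + -2·-55 = 532
  a_9 = 2·532 + -3·181 + -2·-20 = 561
  a_10 = 2·561 + -3·532 + -2·181 = -836
  a_11 = 2·-836 + -3·561 + -2·532 = -4419
  a_12 = 2·-4419 + -3·-836 + -2·561 = -7452

2,-3,-2 ; -7452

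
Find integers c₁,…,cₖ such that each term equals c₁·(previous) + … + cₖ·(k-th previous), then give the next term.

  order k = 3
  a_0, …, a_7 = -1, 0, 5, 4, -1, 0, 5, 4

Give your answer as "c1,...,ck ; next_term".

  a_3 = 1·5 + -1·0 + 1·-1 = 4
  a_4 = 1·4 + -1·5 + 1·0 = -1
  a_5 = 1·-1 + -1·4 + 1·5 = 0
  a_6 = 1·0 + -1·-1 + 1·4 = 5
  a_7 = 1·5 + -1·0 + 1·-1 = 4
  a_8 = 1·4 + -1·5 + 1·0 = -1

1,-1,1 ; -1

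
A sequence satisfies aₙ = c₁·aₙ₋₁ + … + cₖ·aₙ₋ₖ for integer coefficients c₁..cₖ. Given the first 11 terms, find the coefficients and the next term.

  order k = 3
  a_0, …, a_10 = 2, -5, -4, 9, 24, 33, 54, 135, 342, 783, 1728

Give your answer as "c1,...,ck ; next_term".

3,-3,3 ; 3861

  a_3 = 3·-4 + -3·-5 + 3·2 = 9
  a_4 = 3·9 + -3·-4 + 3·-5 = 24
  a_5 = 3·24 + -3·9 + 3·-4 = 33
  a_6 = 3·33 + -3·24 + 3·9 = 54
  a_7 = 3·54 + -3·33 + 3·24 = 135
  a_8 = 3·135 + -3·54 + 3·33 = 342
  a_9 = 3·342 + -3·135 + 3·54 = 783
  a_10 = 3·783 + -3·342 + 3·135 = 1728
  a_11 = 3·1728 + -3·783 + 3·342 = 3861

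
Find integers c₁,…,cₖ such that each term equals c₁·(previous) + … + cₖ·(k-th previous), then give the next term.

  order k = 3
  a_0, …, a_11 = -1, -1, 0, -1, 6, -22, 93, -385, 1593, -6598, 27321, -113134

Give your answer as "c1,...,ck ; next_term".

-3,4,-3 ; 468480

  a_3 = -3·0 + 4·-1 + -3·-1 = -1
  a_4 = -3·-1 + 4·0 + -3·-1 = 6
  a_5 = -3·6 + 4·-1 + -3·0 = -22
  a_6 = -3·-22 + 4·6 + -3·-1 = 93
  a_7 = -3·93 + 4·-22 + -3·6 = -385
  a_8 = -3·-385 + 4·93 + -3·-22 = 1593
  a_9 = -3·1593 + 4·-385 + -3·93 = -6598
  a_10 = -3·-6598 + 4·1593 + -3·-385 = 27321
  a_11 = -3·27321 + 4·-6598 + -3·1593 = -113134
  a_12 = -3·-113134 + 4·27321 + -3·-6598 = 468480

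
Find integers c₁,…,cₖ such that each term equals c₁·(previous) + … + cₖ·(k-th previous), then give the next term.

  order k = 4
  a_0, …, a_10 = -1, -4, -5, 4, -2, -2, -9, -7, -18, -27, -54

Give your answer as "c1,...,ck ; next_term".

  a_4 = 1·4 + 1·-5 + 0·-4 + 1·-1 = -2
  a_5 = 1·-2 + 1·4 + 0·-5 + 1·-4 = -2
  a_6 = 1·-2 + 1·-2 + 0·4 + 1·-5 = -9
  a_7 = 1·-9 + 1·-2 + 0·-2 + 1·4 = -7
  a_8 = 1·-7 + 1·-9 + 0·-2 + 1·-2 = -18
  a_9 = 1·-18 + 1·-7 + 0·-9 + 1·-2 = -27
  a_10 = 1·-27 + 1·-18 + 0·-7 + 1·-9 = -54
  a_11 = 1·-54 + 1·-27 + 0·-18 + 1·-7 = -88

1,1,0,1 ; -88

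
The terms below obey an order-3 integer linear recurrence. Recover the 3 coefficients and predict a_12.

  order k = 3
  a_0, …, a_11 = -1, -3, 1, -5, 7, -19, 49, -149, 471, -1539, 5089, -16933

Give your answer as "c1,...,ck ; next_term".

-4,-1,4 ; 56487

  a_3 = -4·1 + -1·-3 + 4·-1 = -5
  a_4 = -4·-5 + -1·1 + 4·-3 = 7
  a_5 = -4·7 + -1·-5 + 4·1 = -19
  a_6 = -4·-19 + -1·7 + 4·-5 = 49
  a_7 = -4·49 + -1·-19 + 4·7 = -149
  a_8 = -4·-149 + -1·49 + 4·-19 = 471
  a_9 = -4·471 + -1·-149 + 4·49 = -1539
  a_10 = -4·-1539 + -1·471 + 4·-149 = 5089
  a_11 = -4·5089 + -1·-1539 + 4·471 = -16933
  a_12 = -4·-16933 + -1·5089 + 4·-1539 = 56487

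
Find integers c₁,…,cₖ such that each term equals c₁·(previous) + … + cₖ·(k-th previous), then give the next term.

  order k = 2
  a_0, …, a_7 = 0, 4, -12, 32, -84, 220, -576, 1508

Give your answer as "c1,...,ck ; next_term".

  a_2 = -3·4 + -1·0 = -12
  a_3 = -3·-12 + -1·4 = 32
  a_4 = -3·32 + -1·-12 = -84
  a_5 = -3·-84 + -1·32 = 220
  a_6 = -3·220 + -1·-84 = -576
  a_7 = -3·-576 + -1·220 = 1508
  a_8 = -3·1508 + -1·-576 = -3948

-3,-1 ; -3948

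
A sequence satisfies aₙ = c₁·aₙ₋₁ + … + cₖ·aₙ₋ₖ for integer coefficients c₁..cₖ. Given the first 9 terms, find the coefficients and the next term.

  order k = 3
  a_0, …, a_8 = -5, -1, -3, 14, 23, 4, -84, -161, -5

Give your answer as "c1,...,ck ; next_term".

1,-2,-3 ; 569

  a_3 = 1·-3 + -2·-1 + -3·-5 = 14
  a_4 = 1·14 + -2·-3 + -3·-1 = 23
  a_5 = 1·23 + -2·14 + -3·-3 = 4
  a_6 = 1·4 + -2·23 + -3·14 = -84
  a_7 = 1·-84 + -2·4 + -3·23 = -161
  a_8 = 1·-161 + -2·-84 + -3·4 = -5
  a_9 = 1·-5 + -2·-161 + -3·-84 = 569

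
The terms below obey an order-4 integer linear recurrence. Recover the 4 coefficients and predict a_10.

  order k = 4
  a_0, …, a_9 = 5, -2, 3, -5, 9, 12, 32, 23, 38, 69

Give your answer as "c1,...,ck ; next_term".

2,-1,-1,4 ; 205

  a_4 = 2·-5 + -1·3 + -1·-2 + 4·5 = 9
  a_5 = 2·9 + -1·-5 + -1·3 + 4·-2 = 12
  a_6 = 2·12 + -1·9 + -1·-5 + 4·3 = 32
  a_7 = 2·32 + -1·12 + -1·9 + 4·-5 = 23
  a_8 = 2·23 + -1·32 + -1·12 + 4·9 = 38
  a_9 = 2·38 + -1·23 + -1·32 + 4·12 = 69
  a_10 = 2·69 + -1·38 + -1·23 + 4·32 = 205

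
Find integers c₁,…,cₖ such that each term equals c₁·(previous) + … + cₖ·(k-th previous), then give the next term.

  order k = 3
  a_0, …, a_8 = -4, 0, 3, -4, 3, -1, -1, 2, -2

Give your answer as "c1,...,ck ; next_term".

  a_3 = 0·3 + 1·0 + 1·-4 = -4
  a_4 = 0·-4 + 1·3 + 1·0 = 3
  a_5 = 0·3 + 1·-4 + 1·3 = -1
  a_6 = 0·-1 + 1·3 + 1·-4 = -1
  a_7 = 0·-1 + 1·-1 + 1·3 = 2
  a_8 = 0·2 + 1·-1 + 1·-1 = -2
  a_9 = 0·-2 + 1·2 + 1·-1 = 1

0,1,1 ; 1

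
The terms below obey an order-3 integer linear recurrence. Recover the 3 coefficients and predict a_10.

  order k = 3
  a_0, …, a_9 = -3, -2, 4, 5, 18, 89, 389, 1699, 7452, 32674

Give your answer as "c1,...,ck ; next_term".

  a_3 = 4·4 + 1·-2 + 3·-3 = 5
  a_4 = 4·5 + 1·4 + 3·-2 = 18
  a_5 = 4·18 + 1·5 + 3·4 = 89
  a_6 = 4·89 + 1·18 + 3·5 = 389
  a_7 = 4·389 + 1·89 + 3·18 = 1699
  a_8 = 4·1699 + 1·389 + 3·89 = 7452
  a_9 = 4·7452 + 1·1699 + 3·389 = 32674
  a_10 = 4·32674 + 1·7452 + 3·1699 = 143245

4,1,3 ; 143245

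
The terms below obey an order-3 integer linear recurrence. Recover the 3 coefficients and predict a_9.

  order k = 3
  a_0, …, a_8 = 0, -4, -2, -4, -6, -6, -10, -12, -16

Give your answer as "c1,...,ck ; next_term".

  a_3 = 0·-2 + 1·-4 + 1·0 = -4
  a_4 = 0·-4 + 1·-2 + 1·-4 = -6
  a_5 = 0·-6 + 1·-4 + 1·-2 = -6
  a_6 = 0·-6 + 1·-6 + 1·-4 = -10
  a_7 = 0·-10 + 1·-6 + 1·-6 = -12
  a_8 = 0·-12 + 1·-10 + 1·-6 = -16
  a_9 = 0·-16 + 1·-12 + 1·-10 = -22

0,1,1 ; -22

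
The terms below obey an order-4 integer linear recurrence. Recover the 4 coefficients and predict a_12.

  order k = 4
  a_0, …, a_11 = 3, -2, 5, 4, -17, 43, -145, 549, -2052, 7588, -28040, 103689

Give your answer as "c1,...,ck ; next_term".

  a_4 = -4·4 + -2·5 + -3·-2 + 1·3 = -17
  a_5 = -4·-17 + -2·4 + -3·5 + 1·-2 = 43
  a_6 = -4·43 + -2·-17 + -3·4 + 1·5 = -145
  a_7 = -4·-145 + -2·43 + -3·-17 + 1·4 = 549
  a_8 = -4·549 + -2·-145 + -3·43 + 1·-17 = -2052
  a_9 = -4·-2052 + -2·549 + -3·-145 + 1·43 = 7588
  a_10 = -4·7588 + -2·-2052 + -3·549 + 1·-145 = -28040
  a_11 = -4·-28040 + -2·7588 + -3·-2052 + 1·549 = 103689
  a_12 = -4·103689 + -2·-28040 + -3·7588 + 1·-2052 = -383492

-4,-2,-3,1 ; -383492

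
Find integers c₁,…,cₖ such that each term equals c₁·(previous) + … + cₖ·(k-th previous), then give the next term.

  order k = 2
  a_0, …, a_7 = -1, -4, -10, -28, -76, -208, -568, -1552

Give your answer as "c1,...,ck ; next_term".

  a_2 = 2·-4 + 2·-1 = -10
  a_3 = 2·-10 + 2·-4 = -28
  a_4 = 2·-28 + 2·-10 = -76
  a_5 = 2·-76 + 2·-28 = -208
  a_6 = 2·-208 + 2·-76 = -568
  a_7 = 2·-568 + 2·-208 = -1552
  a_8 = 2·-1552 + 2·-568 = -4240

2,2 ; -4240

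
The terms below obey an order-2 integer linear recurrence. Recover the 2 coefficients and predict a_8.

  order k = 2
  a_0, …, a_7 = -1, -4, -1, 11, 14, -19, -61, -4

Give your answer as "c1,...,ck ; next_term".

  a_2 = 1·-4 + -3·-1 = -1
  a_3 = 1·-1 + -3·-4 = 11
  a_4 = 1·11 + -3·-1 = 14
  a_5 = 1·14 + -3·11 = -19
  a_6 = 1·-19 + -3·14 = -61
  a_7 = 1·-61 + -3·-19 = -4
  a_8 = 1·-4 + -3·-61 = 179

1,-3 ; 179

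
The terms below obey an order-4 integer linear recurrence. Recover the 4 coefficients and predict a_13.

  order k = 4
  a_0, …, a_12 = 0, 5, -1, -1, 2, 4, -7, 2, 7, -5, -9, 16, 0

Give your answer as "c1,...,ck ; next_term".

-1,-1,0,1 ; -21

  a_4 = -1·-1 + -1·-1 + 0·5 + 1·0 = 2
  a_5 = -1·2 + -1·-1 + 0·-1 + 1·5 = 4
  a_6 = -1·4 + -1·2 + 0·-1 + 1·-1 = -7
  a_7 = -1·-7 + -1·4 + 0·2 + 1·-1 = 2
  a_8 = -1·2 + -1·-7 + 0·4 + 1·2 = 7
  a_9 = -1·7 + -1·2 + 0·-7 + 1·4 = -5
  a_10 = -1·-5 + -1·7 + 0·2 + 1·-7 = -9
  a_11 = -1·-9 + -1·-5 + 0·7 + 1·2 = 16
  a_12 = -1·16 + -1·-9 + 0·-5 + 1·7 = 0
  a_13 = -1·0 + -1·16 + 0·-9 + 1·-5 = -21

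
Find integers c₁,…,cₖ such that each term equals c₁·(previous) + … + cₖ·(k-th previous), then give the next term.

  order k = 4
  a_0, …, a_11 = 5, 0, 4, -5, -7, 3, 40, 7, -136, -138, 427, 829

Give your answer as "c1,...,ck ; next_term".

0,-3,-3,1 ; -1003

  a_4 = 0·-5 + -3·4 + -3·0 + 1·5 = -7
  a_5 = 0·-7 + -3·-5 + -3·4 + 1·0 = 3
  a_6 = 0·3 + -3·-7 + -3·-5 + 1·4 = 40
  a_7 = 0·40 + -3·3 + -3·-7 + 1·-5 = 7
  a_8 = 0·7 + -3·40 + -3·3 + 1·-7 = -136
  a_9 = 0·-136 + -3·7 + -3·40 + 1·3 = -138
  a_10 = 0·-138 + -3·-136 + -3·7 + 1·40 = 427
  a_11 = 0·427 + -3·-138 + -3·-136 + 1·7 = 829
  a_12 = 0·829 + -3·427 + -3·-138 + 1·-136 = -1003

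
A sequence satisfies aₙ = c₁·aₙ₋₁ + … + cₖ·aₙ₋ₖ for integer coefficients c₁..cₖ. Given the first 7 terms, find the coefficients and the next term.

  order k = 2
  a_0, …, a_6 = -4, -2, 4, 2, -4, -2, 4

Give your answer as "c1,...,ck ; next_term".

0,-1 ; 2

  a_2 = 0·-2 + -1·-4 = 4
  a_3 = 0·4 + -1·-2 = 2
  a_4 = 0·2 + -1·4 = -4
  a_5 = 0·-4 + -1·2 = -2
  a_6 = 0·-2 + -1·-4 = 4
  a_7 = 0·4 + -1·-2 = 2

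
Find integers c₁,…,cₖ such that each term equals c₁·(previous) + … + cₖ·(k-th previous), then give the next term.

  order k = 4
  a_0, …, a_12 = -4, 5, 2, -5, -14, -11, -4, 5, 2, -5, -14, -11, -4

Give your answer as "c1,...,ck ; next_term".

1,0,-1,1 ; 5

  a_4 = 1·-5 + 0·2 + -1·5 + 1·-4 = -14
  a_5 = 1·-14 + 0·-5 + -1·2 + 1·5 = -11
  a_6 = 1·-11 + 0·-14 + -1·-5 + 1·2 = -4
  a_7 = 1·-4 + 0·-11 + -1·-14 + 1·-5 = 5
  a_8 = 1·5 + 0·-4 + -1·-11 + 1·-14 = 2
  a_9 = 1·2 + 0·5 + -1·-4 + 1·-11 = -5
  a_10 = 1·-5 + 0·2 + -1·5 + 1·-4 = -14
  a_11 = 1·-14 + 0·-5 + -1·2 + 1·5 = -11
  a_12 = 1·-11 + 0·-14 + -1·-5 + 1·2 = -4
  a_13 = 1·-4 + 0·-11 + -1·-14 + 1·-5 = 5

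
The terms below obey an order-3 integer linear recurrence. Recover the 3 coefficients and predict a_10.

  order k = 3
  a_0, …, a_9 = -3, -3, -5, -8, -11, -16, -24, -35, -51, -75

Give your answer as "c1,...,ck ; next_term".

  a_3 = 1·-5 + 0·-3 + 1·-3 = -8
  a_4 = 1·-8 + 0·-5 + 1·-3 = -11
  a_5 = 1·-11 + 0·-8 + 1·-5 = -16
  a_6 = 1·-16 + 0·-11 + 1·-8 = -24
  a_7 = 1·-24 + 0·-16 + 1·-11 = -35
  a_8 = 1·-35 + 0·-24 + 1·-16 = -51
  a_9 = 1·-51 + 0·-35 + 1·-24 = -75
  a_10 = 1·-75 + 0·-51 + 1·-35 = -110

1,0,1 ; -110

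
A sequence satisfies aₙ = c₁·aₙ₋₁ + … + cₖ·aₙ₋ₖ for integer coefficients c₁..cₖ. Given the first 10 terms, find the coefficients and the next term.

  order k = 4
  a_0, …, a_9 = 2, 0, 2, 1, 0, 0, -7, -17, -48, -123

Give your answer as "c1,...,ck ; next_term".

  a_4 = 2·1 + 2·2 + -1·0 + -3·2 = 0
  a_5 = 2·0 + 2·1 + -1·2 + -3·0 = 0
  a_6 = 2·0 + 2·0 + -1·1 + -3·2 = -7
  a_7 = 2·-7 + 2·0 + -1·0 + -3·1 = -17
  a_8 = 2·-17 + 2·-7 + -1·0 + -3·0 = -48
  a_9 = 2·-48 + 2·-17 + -1·-7 + -3·0 = -123
  a_10 = 2·-123 + 2·-48 + -1·-17 + -3·-7 = -304

2,2,-1,-3 ; -304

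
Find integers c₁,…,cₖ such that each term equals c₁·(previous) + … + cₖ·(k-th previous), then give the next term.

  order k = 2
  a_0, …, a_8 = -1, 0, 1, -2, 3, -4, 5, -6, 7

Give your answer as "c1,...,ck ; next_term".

-2,-1 ; -8

  a_2 = -2·0 + -1·-1 = 1
  a_3 = -2·1 + -1·0 = -2
  a_4 = -2·-2 + -1·1 = 3
  a_5 = -2·3 + -1·-2 = -4
  a_6 = -2·-4 + -1·3 = 5
  a_7 = -2·5 + -1·-4 = -6
  a_8 = -2·-6 + -1·5 = 7
  a_9 = -2·7 + -1·-6 = -8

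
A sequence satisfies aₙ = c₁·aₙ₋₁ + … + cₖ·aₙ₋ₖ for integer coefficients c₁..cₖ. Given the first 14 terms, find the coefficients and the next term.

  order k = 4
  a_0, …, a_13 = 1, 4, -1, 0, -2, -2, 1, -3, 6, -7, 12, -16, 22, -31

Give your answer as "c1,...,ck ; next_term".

  a_4 = -1·0 + 1·-1 + 0·4 + -1·1 = -2
  a_5 = -1·-2 + 1·0 + 0·-1 + -1·4 = -2
  a_6 = -1·-2 + 1·-2 + 0·0 + -1·-1 = 1
  a_7 = -1·1 + 1·-2 + 0·-2 + -1·0 = -3
  a_8 = -1·-3 + 1·1 + 0·-2 + -1·-2 = 6
  a_9 = -1·6 + 1·-3 + 0·1 + -1·-2 = -7
  a_10 = -1·-7 + 1·6 + 0·-3 + -1·1 = 12
  a_11 = -1·12 + 1·-7 + 0·6 + -1·-3 = -16
  a_12 = -1·-16 + 1·12 + 0·-7 + -1·6 = 22
  a_13 = -1·22 + 1·-16 + 0·12 + -1·-7 = -31
  a_14 = -1·-31 + 1·22 + 0·-16 + -1·12 = 41

-1,1,0,-1 ; 41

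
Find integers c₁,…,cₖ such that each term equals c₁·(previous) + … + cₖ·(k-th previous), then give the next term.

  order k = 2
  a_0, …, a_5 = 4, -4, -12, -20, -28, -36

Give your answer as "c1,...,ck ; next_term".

  a_2 = 2·-4 + -1·4 = -12
  a_3 = 2·-12 + -1·-4 = -20
  a_4 = 2·-20 + -1·-12 = -28
  a_5 = 2·-28 + -1·-20 = -36
  a_6 = 2·-36 + -1·-28 = -44

2,-1 ; -44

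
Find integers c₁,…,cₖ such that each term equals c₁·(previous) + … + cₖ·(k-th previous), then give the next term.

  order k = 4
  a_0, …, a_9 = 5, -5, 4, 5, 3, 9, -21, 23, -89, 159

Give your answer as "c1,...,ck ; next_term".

  a_4 = -1·5 + 2·4 + -2·-5 + -2·5 = 3
  a_5 = -1·3 + 2·5 + -2·4 + -2·-5 = 9
  a_6 = -1·9 + 2·3 + -2·5 + -2·4 = -21
  a_7 = -1·-21 + 2·9 + -2·3 + -2·5 = 23
  a_8 = -1·23 + 2·-21 + -2·9 + -2·3 = -89
  a_9 = -1·-89 + 2·23 + -2·-21 + -2·9 = 159
  a_10 = -1·159 + 2·-89 + -2·23 + -2·-21 = -341

-1,2,-2,-2 ; -341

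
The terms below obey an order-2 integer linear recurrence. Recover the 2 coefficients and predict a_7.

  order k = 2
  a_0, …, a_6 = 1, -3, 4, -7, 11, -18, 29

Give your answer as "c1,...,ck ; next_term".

  a_2 = -1·-3 + 1·1 = 4
  a_3 = -1·4 + 1·-3 = -7
  a_4 = -1·-7 + 1·4 = 11
  a_5 = -1·11 + 1·-7 = -18
  a_6 = -1·-18 + 1·11 = 29
  a_7 = -1·29 + 1·-18 = -47

-1,1 ; -47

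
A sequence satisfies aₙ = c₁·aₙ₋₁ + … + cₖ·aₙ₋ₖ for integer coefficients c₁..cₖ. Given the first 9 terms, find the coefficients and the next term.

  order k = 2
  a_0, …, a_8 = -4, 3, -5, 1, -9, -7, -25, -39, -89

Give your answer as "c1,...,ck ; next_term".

  a_2 = 1·3 + 2·-4 = -5
  a_3 = 1·-5 + 2·3 = 1
  a_4 = 1·1 + 2·-5 = -9
  a_5 = 1·-9 + 2·1 = -7
  a_6 = 1·-7 + 2·-9 = -25
  a_7 = 1·-25 + 2·-7 = -39
  a_8 = 1·-39 + 2·-25 = -89
  a_9 = 1·-89 + 2·-39 = -167

1,2 ; -167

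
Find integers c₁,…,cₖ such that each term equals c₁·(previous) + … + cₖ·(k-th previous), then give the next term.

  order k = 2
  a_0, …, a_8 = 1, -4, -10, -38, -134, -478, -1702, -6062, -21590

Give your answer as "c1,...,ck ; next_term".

  a_2 = 3·-4 + 2·1 = -10
  a_3 = 3·-10 + 2·-4 = -38
  a_4 = 3·-38 + 2·-10 = -134
  a_5 = 3·-134 + 2·-38 = -478
  a_6 = 3·-478 + 2·-134 = -1702
  a_7 = 3·-1702 + 2·-478 = -6062
  a_8 = 3·-6062 + 2·-1702 = -21590
  a_9 = 3·-21590 + 2·-6062 = -76894

3,2 ; -76894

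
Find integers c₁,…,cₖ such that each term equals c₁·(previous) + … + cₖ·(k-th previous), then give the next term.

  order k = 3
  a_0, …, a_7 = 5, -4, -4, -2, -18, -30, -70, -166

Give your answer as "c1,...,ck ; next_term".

  a_3 = 1·-4 + 2·-4 + 2·5 = -2
  a_4 = 1·-2 + 2·-4 + 2·-4 = -18
  a_5 = 1·-18 + 2·-2 + 2·-4 = -30
  a_6 = 1·-30 + 2·-18 + 2·-2 = -70
  a_7 = 1·-70 + 2·-30 + 2·-18 = -166
  a_8 = 1·-166 + 2·-70 + 2·-30 = -366

1,2,2 ; -366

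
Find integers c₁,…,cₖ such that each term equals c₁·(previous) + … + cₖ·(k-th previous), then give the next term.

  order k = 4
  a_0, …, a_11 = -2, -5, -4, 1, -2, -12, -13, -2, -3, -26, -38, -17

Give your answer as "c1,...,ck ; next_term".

  a_4 = 1·1 + -1·-4 + 1·-5 + 1·-2 = -2
  a_5 = 1·-2 + -1·1 + 1·-4 + 1·-5 = -12
  a_6 = 1·-12 + -1·-2 + 1·1 + 1·-4 = -13
  a_7 = 1·-13 + -1·-12 + 1·-2 + 1·1 = -2
  a_8 = 1·-2 + -1·-13 + 1·-12 + 1·-2 = -3
  a_9 = 1·-3 + -1·-2 + 1·-13 + 1·-12 = -26
  a_10 = 1·-26 + -1·-3 + 1·-2 + 1·-13 = -38
  a_11 = 1·-38 + -1·-26 + 1·-3 + 1·-2 = -17
  a_12 = 1·-17 + -1·-38 + 1·-26 + 1·-3 = -8

1,-1,1,1 ; -8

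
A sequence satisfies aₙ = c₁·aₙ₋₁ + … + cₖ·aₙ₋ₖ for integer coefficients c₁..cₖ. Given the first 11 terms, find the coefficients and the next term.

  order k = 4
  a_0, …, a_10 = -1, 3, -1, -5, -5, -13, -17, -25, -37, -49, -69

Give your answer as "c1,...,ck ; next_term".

  a_4 = 1·-5 + 1·-1 + 0·3 + -1·-1 = -5
  a_5 = 1·-5 + 1·-5 + 0·-1 + -1·3 = -13
  a_6 = 1·-13 + 1·-5 + 0·-5 + -1·-1 = -17
  a_7 = 1·-17 + 1·-13 + 0·-5 + -1·-5 = -25
  a_8 = 1·-25 + 1·-17 + 0·-13 + -1·-5 = -37
  a_9 = 1·-37 + 1·-25 + 0·-17 + -1·-13 = -49
  a_10 = 1·-49 + 1·-37 + 0·-25 + -1·-17 = -69
  a_11 = 1·-69 + 1·-49 + 0·-37 + -1·-25 = -93

1,1,0,-1 ; -93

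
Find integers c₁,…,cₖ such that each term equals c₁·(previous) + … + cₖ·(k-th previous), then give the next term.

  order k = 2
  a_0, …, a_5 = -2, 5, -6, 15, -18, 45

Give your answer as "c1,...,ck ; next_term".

  a_2 = 0·5 + 3·-2 = -6
  a_3 = 0·-6 + 3·5 = 15
  a_4 = 0·15 + 3·-6 = -18
  a_5 = 0·-18 + 3·15 = 45
  a_6 = 0·45 + 3·-18 = -54

0,3 ; -54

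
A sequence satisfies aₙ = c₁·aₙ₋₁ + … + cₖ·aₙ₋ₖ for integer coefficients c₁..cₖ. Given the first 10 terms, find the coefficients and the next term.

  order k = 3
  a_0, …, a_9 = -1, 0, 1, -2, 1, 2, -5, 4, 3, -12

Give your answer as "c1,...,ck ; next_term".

  a_3 = -1·1 + -1·0 + 1·-1 = -2
  a_4 = -1·-2 + -1·1 + 1·0 = 1
  a_5 = -1·1 + -1·-2 + 1·1 = 2
  a_6 = -1·2 + -1·1 + 1·-2 = -5
  a_7 = -1·-5 + -1·2 + 1·1 = 4
  a_8 = -1·4 + -1·-5 + 1·2 = 3
  a_9 = -1·3 + -1·4 + 1·-5 = -12
  a_10 = -1·-12 + -1·3 + 1·4 = 13

-1,-1,1 ; 13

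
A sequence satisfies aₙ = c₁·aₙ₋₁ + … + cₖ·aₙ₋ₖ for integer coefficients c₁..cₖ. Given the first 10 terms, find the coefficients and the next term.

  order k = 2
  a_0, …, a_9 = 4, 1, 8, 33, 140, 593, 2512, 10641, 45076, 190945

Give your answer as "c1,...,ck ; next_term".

4,1 ; 808856

  a_2 = 4·1 + 1·4 = 8
  a_3 = 4·8 + 1·1 = 33
  a_4 = 4·33 + 1·8 = 140
  a_5 = 4·140 + 1·33 = 593
  a_6 = 4·593 + 1·140 = 2512
  a_7 = 4·2512 + 1·593 = 10641
  a_8 = 4·10641 + 1·2512 = 45076
  a_9 = 4·45076 + 1·10641 = 190945
  a_10 = 4·190945 + 1·45076 = 808856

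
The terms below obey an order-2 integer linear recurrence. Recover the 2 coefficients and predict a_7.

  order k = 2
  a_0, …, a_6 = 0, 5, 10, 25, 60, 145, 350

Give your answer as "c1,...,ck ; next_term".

  a_2 = 2·5 + 1·0 = 10
  a_3 = 2·10 + 1·5 = 25
  a_4 = 2·25 + 1·10 = 60
  a_5 = 2·60 + 1·25 = 145
  a_6 = 2·145 + 1·60 = 350
  a_7 = 2·350 + 1·145 = 845

2,1 ; 845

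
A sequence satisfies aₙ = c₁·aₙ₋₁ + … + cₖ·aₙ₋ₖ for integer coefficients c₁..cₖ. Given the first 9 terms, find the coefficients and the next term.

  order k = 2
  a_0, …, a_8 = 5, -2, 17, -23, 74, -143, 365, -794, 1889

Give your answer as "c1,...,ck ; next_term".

-1,3 ; -4271

  a_2 = -1·-2 + 3·5 = 17
  a_3 = -1·17 + 3·-2 = -23
  a_4 = -1·-23 + 3·17 = 74
  a_5 = -1·74 + 3·-23 = -143
  a_6 = -1·-143 + 3·74 = 365
  a_7 = -1·365 + 3·-143 = -794
  a_8 = -1·-794 + 3·365 = 1889
  a_9 = -1·1889 + 3·-794 = -4271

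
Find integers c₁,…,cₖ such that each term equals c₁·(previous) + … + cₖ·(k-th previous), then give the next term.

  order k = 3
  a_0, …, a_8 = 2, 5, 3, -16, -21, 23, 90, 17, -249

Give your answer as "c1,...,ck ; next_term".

  a_3 = 0·3 + -2·5 + -3·2 = -16
  a_4 = 0·-16 + -2·3 + -3·5 = -21
  a_5 = 0·-21 + -2·-16 + -3·3 = 23
  a_6 = 0·23 + -2·-21 + -3·-16 = 90
  a_7 = 0·90 + -2·23 + -3·-21 = 17
  a_8 = 0·17 + -2·90 + -3·23 = -249
  a_9 = 0·-249 + -2·17 + -3·90 = -304

0,-2,-3 ; -304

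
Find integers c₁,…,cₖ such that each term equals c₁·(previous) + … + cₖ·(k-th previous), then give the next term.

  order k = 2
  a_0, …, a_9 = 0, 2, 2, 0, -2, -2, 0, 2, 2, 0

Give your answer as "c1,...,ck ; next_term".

  a_2 = 1·2 + -1·0 = 2
  a_3 = 1·2 + -1·2 = 0
  a_4 = 1·0 + -1·2 = -2
  a_5 = 1·-2 + -1·0 = -2
  a_6 = 1·-2 + -1·-2 = 0
  a_7 = 1·0 + -1·-2 = 2
  a_8 = 1·2 + -1·0 = 2
  a_9 = 1·2 + -1·2 = 0
  a_10 = 1·0 + -1·2 = -2

1,-1 ; -2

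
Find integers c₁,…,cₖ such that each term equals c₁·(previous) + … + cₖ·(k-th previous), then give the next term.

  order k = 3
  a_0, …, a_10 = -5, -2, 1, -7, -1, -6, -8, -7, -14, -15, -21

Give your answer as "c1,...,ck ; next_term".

0,1,1 ; -29

  a_3 = 0·1 + 1·-2 + 1·-5 = -7
  a_4 = 0·-7 + 1·1 + 1·-2 = -1
  a_5 = 0·-1 + 1·-7 + 1·1 = -6
  a_6 = 0·-6 + 1·-1 + 1·-7 = -8
  a_7 = 0·-8 + 1·-6 + 1·-1 = -7
  a_8 = 0·-7 + 1·-8 + 1·-6 = -14
  a_9 = 0·-14 + 1·-7 + 1·-8 = -15
  a_10 = 0·-15 + 1·-14 + 1·-7 = -21
  a_11 = 0·-21 + 1·-15 + 1·-14 = -29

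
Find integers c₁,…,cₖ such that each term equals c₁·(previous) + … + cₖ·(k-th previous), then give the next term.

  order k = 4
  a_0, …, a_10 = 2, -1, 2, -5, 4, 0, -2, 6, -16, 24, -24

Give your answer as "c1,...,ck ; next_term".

-2,-2,-2,-2 ; 20

  a_4 = -2·-5 + -2·2 + -2·-1 + -2·2 = 4
  a_5 = -2·4 + -2·-5 + -2·2 + -2·-1 = 0
  a_6 = -2·0 + -2·4 + -2·-5 + -2·2 = -2
  a_7 = -2·-2 + -2·0 + -2·4 + -2·-5 = 6
  a_8 = -2·6 + -2·-2 + -2·0 + -2·4 = -16
  a_9 = -2·-16 + -2·6 + -2·-2 + -2·0 = 24
  a_10 = -2·24 + -2·-16 + -2·6 + -2·-2 = -24
  a_11 = -2·-24 + -2·24 + -2·-16 + -2·6 = 20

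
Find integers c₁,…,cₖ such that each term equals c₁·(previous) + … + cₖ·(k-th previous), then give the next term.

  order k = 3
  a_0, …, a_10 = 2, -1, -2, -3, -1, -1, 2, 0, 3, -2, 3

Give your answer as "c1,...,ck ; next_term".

0,1,-1 ; -5

  a_3 = 0·-2 + 1·-1 + -1·2 = -3
  a_4 = 0·-3 + 1·-2 + -1·-1 = -1
  a_5 = 0·-1 + 1·-3 + -1·-2 = -1
  a_6 = 0·-1 + 1·-1 + -1·-3 = 2
  a_7 = 0·2 + 1·-1 + -1·-1 = 0
  a_8 = 0·0 + 1·2 + -1·-1 = 3
  a_9 = 0·3 + 1·0 + -1·2 = -2
  a_10 = 0·-2 + 1·3 + -1·0 = 3
  a_11 = 0·3 + 1·-2 + -1·3 = -5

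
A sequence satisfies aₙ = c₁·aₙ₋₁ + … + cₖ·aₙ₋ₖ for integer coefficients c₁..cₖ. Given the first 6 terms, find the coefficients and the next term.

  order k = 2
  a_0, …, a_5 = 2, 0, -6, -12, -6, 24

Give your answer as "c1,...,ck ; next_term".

  a_2 = 2·0 + -3·2 = -6
  a_3 = 2·-6 + -3·0 = -12
  a_4 = 2·-12 + -3·-6 = -6
  a_5 = 2·-6 + -3·-12 = 24
  a_6 = 2·24 + -3·-6 = 66

2,-3 ; 66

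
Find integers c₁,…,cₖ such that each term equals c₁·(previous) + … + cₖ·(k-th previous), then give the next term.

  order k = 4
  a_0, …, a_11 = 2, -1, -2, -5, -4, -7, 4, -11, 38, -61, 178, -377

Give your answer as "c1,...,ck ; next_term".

-1,3,-1,-2 ; 896

  a_4 = -1·-5 + 3·-2 + -1·-1 + -2·2 = -4
  a_5 = -1·-4 + 3·-5 + -1·-2 + -2·-1 = -7
  a_6 = -1·-7 + 3·-4 + -1·-5 + -2·-2 = 4
  a_7 = -1·4 + 3·-7 + -1·-4 + -2·-5 = -11
  a_8 = -1·-11 + 3·4 + -1·-7 + -2·-4 = 38
  a_9 = -1·38 + 3·-11 + -1·4 + -2·-7 = -61
  a_10 = -1·-61 + 3·38 + -1·-11 + -2·4 = 178
  a_11 = -1·178 + 3·-61 + -1·38 + -2·-11 = -377
  a_12 = -1·-377 + 3·178 + -1·-61 + -2·38 = 896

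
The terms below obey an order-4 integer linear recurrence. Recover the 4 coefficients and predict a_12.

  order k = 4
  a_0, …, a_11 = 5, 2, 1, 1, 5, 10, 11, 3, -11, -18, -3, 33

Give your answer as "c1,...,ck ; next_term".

  a_4 = 2·1 + -2·1 + 0·2 + 1·5 = 5
  a_5 = 2·5 + -2·1 + 0·1 + 1·2 = 10
  a_6 = 2·10 + -2·5 + 0·1 + 1·1 = 11
  a_7 = 2·11 + -2·10 + 0·5 + 1·1 = 3
  a_8 = 2·3 + -2·11 + 0·10 + 1·5 = -11
  a_9 = 2·-11 + -2·3 + 0·11 + 1·10 = -18
  a_10 = 2·-18 + -2·-11 + 0·3 + 1·11 = -3
  a_11 = 2·-3 + -2·-18 + 0·-11 + 1·3 = 33
  a_12 = 2·33 + -2·-3 + 0·-18 + 1·-11 = 61

2,-2,0,1 ; 61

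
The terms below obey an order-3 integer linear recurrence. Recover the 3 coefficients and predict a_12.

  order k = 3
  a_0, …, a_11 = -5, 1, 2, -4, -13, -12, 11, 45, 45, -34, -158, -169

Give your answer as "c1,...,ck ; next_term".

2,-3,1 ; 102

  a_3 = 2·2 + -3·1 + 1·-5 = -4
  a_4 = 2·-4 + -3·2 + 1·1 = -13
  a_5 = 2·-13 + -3·-4 + 1·2 = -12
  a_6 = 2·-12 + -3·-13 + 1·-4 = 11
  a_7 = 2·11 + -3·-12 + 1·-13 = 45
  a_8 = 2·45 + -3·11 + 1·-12 = 45
  a_9 = 2·45 + -3·45 + 1·11 = -34
  a_10 = 2·-34 + -3·45 + 1·45 = -158
  a_11 = 2·-158 + -3·-34 + 1·45 = -169
  a_12 = 2·-169 + -3·-158 + 1·-34 = 102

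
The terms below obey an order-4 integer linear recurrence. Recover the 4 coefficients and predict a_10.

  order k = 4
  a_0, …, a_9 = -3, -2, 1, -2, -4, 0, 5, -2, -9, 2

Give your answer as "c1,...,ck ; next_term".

  a_4 = 0·-2 + -1·1 + 0·-2 + 1·-3 = -4
  a_5 = 0·-4 + -1·-2 + 0·1 + 1·-2 = 0
  a_6 = 0·0 + -1·-4 + 0·-2 + 1·1 = 5
  a_7 = 0·5 + -1·0 + 0·-4 + 1·-2 = -2
  a_8 = 0·-2 + -1·5 + 0·0 + 1·-4 = -9
  a_9 = 0·-9 + -1·-2 + 0·5 + 1·0 = 2
  a_10 = 0·2 + -1·-9 + 0·-2 + 1·5 = 14

0,-1,0,1 ; 14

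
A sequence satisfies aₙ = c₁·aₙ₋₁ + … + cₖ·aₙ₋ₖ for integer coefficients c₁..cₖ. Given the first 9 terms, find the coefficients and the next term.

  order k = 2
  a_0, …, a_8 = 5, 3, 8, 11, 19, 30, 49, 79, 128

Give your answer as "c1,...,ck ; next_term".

1,1 ; 207

  a_2 = 1·3 + 1·5 = 8
  a_3 = 1·8 + 1·3 = 11
  a_4 = 1·11 + 1·8 = 19
  a_5 = 1·19 + 1·11 = 30
  a_6 = 1·30 + 1·19 = 49
  a_7 = 1·49 + 1·30 = 79
  a_8 = 1·79 + 1·49 = 128
  a_9 = 1·128 + 1·79 = 207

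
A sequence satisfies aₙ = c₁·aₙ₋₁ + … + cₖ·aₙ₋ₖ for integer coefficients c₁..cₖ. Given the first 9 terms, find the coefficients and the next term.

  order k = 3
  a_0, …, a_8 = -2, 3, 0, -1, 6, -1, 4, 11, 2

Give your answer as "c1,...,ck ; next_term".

0,1,2 ; 19

  a_3 = 0·0 + 1·3 + 2·-2 = -1
  a_4 = 0·-1 + 1·0 + 2·3 = 6
  a_5 = 0·6 + 1·-1 + 2·0 = -1
  a_6 = 0·-1 + 1·6 + 2·-1 = 4
  a_7 = 0·4 + 1·-1 + 2·6 = 11
  a_8 = 0·11 + 1·4 + 2·-1 = 2
  a_9 = 0·2 + 1·11 + 2·4 = 19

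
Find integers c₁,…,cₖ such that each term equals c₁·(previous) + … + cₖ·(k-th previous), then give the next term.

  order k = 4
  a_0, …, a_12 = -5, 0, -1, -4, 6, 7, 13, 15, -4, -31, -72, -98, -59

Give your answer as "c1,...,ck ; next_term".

  a_4 = 1·-4 + 0·-1 + -1·0 + -2·-5 = 6
  a_5 = 1·6 + 0·-4 + -1·-1 + -2·0 = 7
  a_6 = 1·7 + 0·6 + -1·-4 + -2·-1 = 13
  a_7 = 1·13 + 0·7 + -1·6 + -2·-4 = 15
  a_8 = 1·15 + 0·13 + -1·7 + -2·6 = -4
  a_9 = 1·-4 + 0·15 + -1·13 + -2·7 = -31
  a_10 = 1·-31 + 0·-4 + -1·15 + -2·13 = -72
  a_11 = 1·-72 + 0·-31 + -1·-4 + -2·15 = -98
  a_12 = 1·-98 + 0·-72 + -1·-31 + -2·-4 = -59
  a_13 = 1·-59 + 0·-98 + -1·-72 + -2·-31 = 75

1,0,-1,-2 ; 75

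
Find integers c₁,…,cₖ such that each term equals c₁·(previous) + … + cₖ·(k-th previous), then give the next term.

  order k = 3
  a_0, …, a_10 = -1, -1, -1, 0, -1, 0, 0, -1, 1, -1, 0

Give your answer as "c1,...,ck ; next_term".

-1,0,1 ; 1

  a_3 = -1·-1 + 0·-1 + 1·-1 = 0
  a_4 = -1·0 + 0·-1 + 1·-1 = -1
  a_5 = -1·-1 + 0·0 + 1·-1 = 0
  a_6 = -1·0 + 0·-1 + 1·0 = 0
  a_7 = -1·0 + 0·0 + 1·-1 = -1
  a_8 = -1·-1 + 0·0 + 1·0 = 1
  a_9 = -1·1 + 0·-1 + 1·0 = -1
  a_10 = -1·-1 + 0·1 + 1·-1 = 0
  a_11 = -1·0 + 0·-1 + 1·1 = 1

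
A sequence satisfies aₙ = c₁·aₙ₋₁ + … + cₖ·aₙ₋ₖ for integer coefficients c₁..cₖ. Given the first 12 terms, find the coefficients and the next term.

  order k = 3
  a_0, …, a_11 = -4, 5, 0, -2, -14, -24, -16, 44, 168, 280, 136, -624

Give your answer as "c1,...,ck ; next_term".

2,-2,-2 ; -2080

  a_3 = 2·0 + -2·5 + -2·-4 = -2
  a_4 = 2·-2 + -2·0 + -2·5 = -14
  a_5 = 2·-14 + -2·-2 + -2·0 = -24
  a_6 = 2·-24 + -2·-14 + -2·-2 = -16
  a_7 = 2·-16 + -2·-24 + -2·-14 = 44
  a_8 = 2·44 + -2·-16 + -2·-24 = 168
  a_9 = 2·168 + -2·44 + -2·-16 = 280
  a_10 = 2·280 + -2·168 + -2·44 = 136
  a_11 = 2·136 + -2·280 + -2·168 = -624
  a_12 = 2·-624 + -2·136 + -2·280 = -2080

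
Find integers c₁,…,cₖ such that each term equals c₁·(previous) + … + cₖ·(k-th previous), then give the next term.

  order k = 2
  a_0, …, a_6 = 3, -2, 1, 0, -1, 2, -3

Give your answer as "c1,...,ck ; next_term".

-2,-1 ; 4

  a_2 = -2·-2 + -1·3 = 1
  a_3 = -2·1 + -1·-2 = 0
  a_4 = -2·0 + -1·1 = -1
  a_5 = -2·-1 + -1·0 = 2
  a_6 = -2·2 + -1·-1 = -3
  a_7 = -2·-3 + -1·2 = 4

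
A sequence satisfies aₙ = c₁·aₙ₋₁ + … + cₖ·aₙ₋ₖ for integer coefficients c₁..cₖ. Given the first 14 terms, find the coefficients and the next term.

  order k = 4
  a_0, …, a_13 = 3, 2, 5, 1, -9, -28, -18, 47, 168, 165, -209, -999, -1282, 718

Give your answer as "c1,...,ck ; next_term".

1,-1,-4,1 ; 5787

  a_4 = 1·1 + -1·5 + -4·2 + 1·3 = -9
  a_5 = 1·-9 + -1·1 + -4·5 + 1·2 = -28
  a_6 = 1·-28 + -1·-9 + -4·1 + 1·5 = -18
  a_7 = 1·-18 + -1·-28 + -4·-9 + 1·1 = 47
  a_8 = 1·47 + -1·-18 + -4·-28 + 1·-9 = 168
  a_9 = 1·168 + -1·47 + -4·-18 + 1·-28 = 165
  a_10 = 1·165 + -1·168 + -4·47 + 1·-18 = -209
  a_11 = 1·-209 + -1·165 + -4·168 + 1·47 = -999
  a_12 = 1·-999 + -1·-209 + -4·165 + 1·168 = -1282
  a_13 = 1·-1282 + -1·-999 + -4·-209 + 1·165 = 718
  a_14 = 1·718 + -1·-1282 + -4·-999 + 1·-209 = 5787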